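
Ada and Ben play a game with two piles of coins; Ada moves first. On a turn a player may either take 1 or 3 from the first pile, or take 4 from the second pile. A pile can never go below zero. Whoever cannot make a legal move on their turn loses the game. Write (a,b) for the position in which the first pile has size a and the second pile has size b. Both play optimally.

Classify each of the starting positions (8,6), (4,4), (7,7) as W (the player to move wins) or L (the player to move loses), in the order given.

(8,6): W, (4,4): W, (7,7): L

Classify positions by backward induction: terminal positions (no move available) are L. From any other position, the mover wins iff some move reaches an L.
No move ever increases a pile, so every position that can arise here has a ≤ 8 and b ≤ 7; it is enough to label the cells with 0 ≤ a ≤ 8 and 0 ≤ b ≤ 7.
Every move lowers a or b (never raises either), so fill the grid row by row in increasing a, and left to right within a row: each cell's successors are then already labelled.
      b=0  b=1  b=2  b=3  b=4  b=5  b=6  b=7
a=0:    L    L    L    L    W    W    W    W
a=1:    W    W    W    W    L    L    L    L
a=2:    L    L    L    L    W    W    W    W
a=3:    W    W    W    W    L    L    L    L
a=4:    L    L    L    L    W    W    W    W
a=5:    W    W    W    W    L    L    L    L
a=6:    L    L    L    L    W    W    W    W
a=7:    W    W    W    W    L    L    L    L
a=8:    L    L    L    L    W    W    W    W
Cells with no legal move (terminal, hence L): (0,0), (0,1), (0,2), (0,3).
The remaining L cells, each justified by listing all of its moves:
(1,4): moves to (0,4)(W), (1,0)(W); every one is W ⇒ L
(1,5): moves to (0,5)(W), (1,1)(W); every one is W ⇒ L
(1,6): moves to (0,6)(W), (1,2)(W); every one is W ⇒ L
(1,7): moves to (0,7)(W), (1,3)(W); every one is W ⇒ L
(2,0): the only move is to (1,0)(W), a W ⇒ L
(2,1): the only move is to (1,1)(W), a W ⇒ L
(2,2): the only move is to (1,2)(W), a W ⇒ L
(2,3): the only move is to (1,3)(W), a W ⇒ L
(3,4): moves to (2,4)(W), (0,4)(W), (3,0)(W); every one is W ⇒ L
(3,5): moves to (2,5)(W), (0,5)(W), (3,1)(W); every one is W ⇒ L
(3,6): moves to (2,6)(W), (0,6)(W), (3,2)(W); every one is W ⇒ L
(3,7): moves to (2,7)(W), (0,7)(W), (3,3)(W); every one is W ⇒ L
(4,0): moves to (3,0)(W), (1,0)(W); every one is W ⇒ L
(4,1): moves to (3,1)(W), (1,1)(W); every one is W ⇒ L
(4,2): moves to (3,2)(W), (1,2)(W); every one is W ⇒ L
(4,3): moves to (3,3)(W), (1,3)(W); every one is W ⇒ L
(5,4): moves to (4,4)(W), (2,4)(W), (5,0)(W); every one is W ⇒ L
(5,5): moves to (4,5)(W), (2,5)(W), (5,1)(W); every one is W ⇒ L
(5,6): moves to (4,6)(W), (2,6)(W), (5,2)(W); every one is W ⇒ L
(5,7): moves to (4,7)(W), (2,7)(W), (5,3)(W); every one is W ⇒ L
(6,0): moves to (5,0)(W), (3,0)(W); every one is W ⇒ L
(6,1): moves to (5,1)(W), (3,1)(W); every one is W ⇒ L
(6,2): moves to (5,2)(W), (3,2)(W); every one is W ⇒ L
(6,3): moves to (5,3)(W), (3,3)(W); every one is W ⇒ L
(7,4): moves to (6,4)(W), (4,4)(W), (7,0)(W); every one is W ⇒ L
(7,5): moves to (6,5)(W), (4,5)(W), (7,1)(W); every one is W ⇒ L
(7,6): moves to (6,6)(W), (4,6)(W), (7,2)(W); every one is W ⇒ L
(7,7): moves to (6,7)(W), (4,7)(W), (7,3)(W); every one is W ⇒ L
(8,0): moves to (7,0)(W), (5,0)(W); every one is W ⇒ L
(8,1): moves to (7,1)(W), (5,1)(W); every one is W ⇒ L
(8,2): moves to (7,2)(W), (5,2)(W); every one is W ⇒ L
(8,3): moves to (7,3)(W), (5,3)(W); every one is W ⇒ L
Every other cell has at least one move into one of the L cells above, so it is W.
(8,6): the move to (7,6) reaches an L cell, so W
(4,4): the move to (3,4) reaches an L cell, so W
(7,7): one of the L cells justified above, so L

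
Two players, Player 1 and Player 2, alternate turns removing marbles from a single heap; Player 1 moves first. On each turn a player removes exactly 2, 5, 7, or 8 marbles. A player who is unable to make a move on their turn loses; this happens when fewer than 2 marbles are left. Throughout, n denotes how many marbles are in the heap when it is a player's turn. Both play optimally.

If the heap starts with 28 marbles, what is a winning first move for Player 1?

Positions with no move are L. A position that does have a move is losing for the player to move precisely when every available move leads to a winning position for the opponent. Fill in the labels:
n=0: no move → L
n=1: no move → L
n=2: →0(L), so W
n=3: →1(L), so W
n=4: →2(W) only, which is W, so L
n=5: →0(L), so W
n=6: →4(L), so W
n=7: →0(L), so W
n=8: →1(L), so W
n=9: →4(L), so W
n=10: →8(W), 5(W), 3(W), 2(W) — all W, so L
n=11: →4(L), so W
n=12: →10(L), so W
n=13: →11(W), 8(W), 6(W), 5(W) — all W, so L
n=14: →12(W), 9(W), 7(W), 6(W) — all W, so L
n=15: →13(L), so W
n=16: →14(L), so W
n=17: →10(L), so W
n=18: →13(L), so W
n=19: →14(L), so W
n=20: →13(L), so W
n=21: →14(L), so W
n=22: →14(L), so W
n=23: →21(W), 18(W), 16(W), 15(W) — all W, so L
n=24: →22(W), 19(W), 17(W), 16(W) — all W, so L
n=25: →23(L), so W
n=26: →24(L), so W
n=27: →25(W), 22(W), 20(W), 19(W) — all W, so L
n=28: →23(L), so W
From 28, the L positions reachable in one move are: 23.

Remove 5, leaving 23.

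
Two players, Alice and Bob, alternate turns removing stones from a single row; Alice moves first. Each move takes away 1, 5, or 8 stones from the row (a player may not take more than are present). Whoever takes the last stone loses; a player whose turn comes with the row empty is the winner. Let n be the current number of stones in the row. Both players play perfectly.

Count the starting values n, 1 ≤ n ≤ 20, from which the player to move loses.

8

Work bottom-up. With no move the player to move wins. Otherwise the position is W if at least one move leads to an L position for the opponent, and L if every move leads to a W.
n=0: no move; the opponent has just taken the last stone and therefore loses → W
n=1: L (sole option 0(W) is W)
n=2: W (go to 1, an L position)
n=3: L (sole option 2(W) is W)
n=4: W (go to 3, an L position)
n=5: L (options 4(W), 0(W) are all W)
n=6: W (go to 5, an L position)
n=7: L (options 6(W), 2(W) are all W)
n=8: W (go to 7, an L position)
n=9: W (go to 1, an L position)
n=10: W (go to 5, an L position)
n=11: W (go to 3, an L position)
n=12: W (go to 7, an L position)
n=13: W (go to 5, an L position)
n=14: L (options 13(W), 9(W), 6(W) are all W)
n=15: W (go to 14, an L position)
n=16: L (options 15(W), 11(W), 8(W) are all W)
n=17: W (go to 16, an L position)
n=18: L (options 17(W), 13(W), 10(W) are all W)
n=19: W (go to 18, an L position)
n=20: L (options 19(W), 15(W), 12(W) are all W)
L entries with 1 ≤ n ≤ 20 (the range starts at n=1): n = 1, 3, 5, 7, 14, 16, 18, 20; that makes 8.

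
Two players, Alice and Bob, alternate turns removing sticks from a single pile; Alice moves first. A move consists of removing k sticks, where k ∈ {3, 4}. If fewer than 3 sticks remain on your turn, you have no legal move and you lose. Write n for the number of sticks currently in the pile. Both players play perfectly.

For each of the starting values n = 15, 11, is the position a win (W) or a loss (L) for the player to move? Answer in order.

15: L, 11: W

Classify positions by backward induction: terminal positions (no move available) are L. From any other position, the mover wins iff some move reaches an L.
n=0: no move → L
n=1: no move → L
n=2: no move → L
n=3: can move to 0, which is L ⇒ W
n=4: can move to 1, which is L ⇒ W
n=5: can move to 2, which is L ⇒ W
n=6: can move to 2, which is L ⇒ W
n=7: moves to 4(W), 3(W); every one is W ⇒ L
n=8: moves to 5(W), 4(W); every one is W ⇒ L
n=9: moves to 6(W), 5(W); every one is W ⇒ L
n=10: can move to 7, which is L ⇒ W
n=11: can move to 8, which is L ⇒ W
n=12: can move to 9, which is L ⇒ W
n=13: can move to 9, which is L ⇒ W
n=14: moves to 11(W), 10(W); every one is W ⇒ L
n=15: moves to 12(W), 11(W); every one is W ⇒ L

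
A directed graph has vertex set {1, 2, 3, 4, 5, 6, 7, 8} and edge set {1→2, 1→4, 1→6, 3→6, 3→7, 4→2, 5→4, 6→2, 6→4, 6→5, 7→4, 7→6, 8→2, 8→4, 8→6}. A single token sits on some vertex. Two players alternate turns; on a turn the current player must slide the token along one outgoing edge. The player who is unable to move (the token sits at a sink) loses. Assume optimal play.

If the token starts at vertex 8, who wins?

Build the W/L table. Terminal = L. A non-terminal position is W if it has a move to some L; otherwise it is L.
Every edge goes from a vertex to one that appears earlier in the order 2, 4, 5, 6, 7, 8, 1, 3, so processing vertices in that order labels each vertex after all of its successors.
2: no outgoing edge → L
4: reaches L-position 2 → W
5: only reaches 4(W), which is W → L
6: reaches L-position 5 → W
7: only reaches 6(W), 4(W), all W → L
8: reaches L-position 2 → W
1: reaches L-position 2 → W
3: reaches L-position 7 → W
From 8 the player to move can move to 2, reaching an L position.

The first player wins.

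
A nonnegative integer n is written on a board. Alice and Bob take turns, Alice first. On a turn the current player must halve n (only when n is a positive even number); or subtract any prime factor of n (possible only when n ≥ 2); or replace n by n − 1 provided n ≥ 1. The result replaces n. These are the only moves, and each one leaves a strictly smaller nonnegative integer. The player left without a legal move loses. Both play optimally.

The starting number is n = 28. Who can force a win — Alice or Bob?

Alice wins.

Label each position W (a win for the player to move) or L (a loss). A position with no legal move is L; any other position is W exactly when some move reaches an L, and L when every move reaches a W.
n=0: no move → L
n=1: reaches L-position 0 → W
n=2: reaches L-position 0 → W
n=3: reaches L-position 0 → W
n=4: only reaches 2(W), 3(W), all W → L
n=5: reaches L-position 0 → W
n=6: reaches L-position 4 → W
n=7: reaches L-position 0 → W
n=8: reaches L-position 4 → W
n=9: only reaches 6(W), 8(W), all W → L
n=10: reaches L-position 9 → W
n=11: reaches L-position 0 → W
n=12: reaches L-position 9 → W
n=13: reaches L-position 0 → W
n=14: only reaches 7(W), 12(W), 13(W), all W → L
n=15: reaches L-position 14 → W
n=16: reaches L-position 14 → W
n=17: reaches L-position 0 → W
n=18: reaches L-position 9 → W
n=19: reaches L-position 0 → W
n=20: only reaches 10(W), 15(W), 18(W), 19(W), all W → L
n=21: reaches L-position 14 → W
n=22: reaches L-position 20 → W
n=23: reaches L-position 0 → W
n=24: only reaches 12(W), 21(W), 22(W), 23(W), all W → L
n=25: reaches L-position 20 → W
n=26: reaches L-position 24 → W
n=27: reaches L-position 24 → W
n=28: reaches L-position 14 → W
The starting position 28 is W: Alice should move to 14, handing over an L position.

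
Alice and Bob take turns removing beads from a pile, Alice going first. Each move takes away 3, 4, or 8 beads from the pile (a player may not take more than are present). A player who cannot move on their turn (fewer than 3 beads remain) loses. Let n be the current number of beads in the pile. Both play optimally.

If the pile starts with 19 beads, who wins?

Label each position W (a win for the player to move) or L (a loss). A position with no legal move is L; any other position is W exactly when some move reaches an L, and L when every move reaches a W.
n=0: no move → L
n=1: no move → L
n=2: no move → L
n=3: →0(L), so W
n=4: →1(L), so W
n=5: →2(L), so W
n=6: →2(L), so W
n=7: →4(W), 3(W) — all W, so L
n=8: →0(L), so W
n=9: →1(L), so W
n=10: →7(L), so W
n=11: →7(L), so W
n=12: →9(W), 8(W), 4(W) — all W, so L
n=13: →10(W), 9(W), 5(W) — all W, so L
n=14: →11(W), 10(W), 6(W) — all W, so L
n=15: →12(L), so W
n=16: →13(L), so W
n=17: →14(L), so W
n=18: →14(L), so W
n=19: →16(W), 15(W), 11(W) — all W, so L
Every move from 19 reaches a W position, so the mover loses.

Bob wins.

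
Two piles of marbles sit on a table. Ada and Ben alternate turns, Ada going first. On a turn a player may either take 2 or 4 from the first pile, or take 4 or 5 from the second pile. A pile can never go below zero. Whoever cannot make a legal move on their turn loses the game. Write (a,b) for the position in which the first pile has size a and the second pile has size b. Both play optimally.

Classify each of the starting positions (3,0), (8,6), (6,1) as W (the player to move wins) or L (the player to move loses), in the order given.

Positions with no move are L. A position that does have a move is losing for the player to move precisely when every available move leads to a winning position for the opponent. Fill in the labels:
No move ever increases a pile, so every position that can arise here has a ≤ 8 and b ≤ 6; it is enough to label the cells with 0 ≤ a ≤ 8 and 0 ≤ b ≤ 6.
Every move lowers a or b (never raises either), so fill the grid row by row in increasing a, and left to right within a row: each cell's successors are then already labelled.
      b=0  b=1  b=2  b=3  b=4  b=5  b=6
a=0:    L    L    L    L    W    W    W
a=1:    L    L    L    L    W    W    W
a=2:    W    W    W    W    L    L    L
a=3:    W    W    W    W    L    L    L
a=4:    W    W    W    W    W    W    W
a=5:    W    W    W    W    W    W    W
a=6:    L    L    L    L    W    W    W
a=7:    L    L    L    L    W    W    W
a=8:    W    W    W    W    L    L    L
Cells with no legal move (terminal, hence L): (0,0), (0,1), (0,2), (0,3), (1,0), (1,1), (1,2), (1,3).
The remaining L cells, each justified by listing all of its moves:
(2,4): →(0,4)(W), (2,0)(W) — all W, so L
(2,5): →(0,5)(W), (2,1)(W), (2,0)(W) — all W, so L
(2,6): →(0,6)(W), (2,2)(W), (2,1)(W) — all W, so L
(3,4): →(1,4)(W), (3,0)(W) — all W, so L
(3,5): →(1,5)(W), (3,1)(W), (3,0)(W) — all W, so L
(3,6): →(1,6)(W), (3,2)(W), (3,1)(W) — all W, so L
(6,0): →(4,0)(W), (2,0)(W) — all W, so L
(6,1): →(4,1)(W), (2,1)(W) — all W, so L
(6,2): →(4,2)(W), (2,2)(W) — all W, so L
(6,3): →(4,3)(W), (2,3)(W) — all W, so L
(7,0): →(5,0)(W), (3,0)(W) — all W, so L
(7,1): →(5,1)(W), (3,1)(W) — all W, so L
(7,2): →(5,2)(W), (3,2)(W) — all W, so L
(7,3): →(5,3)(W), (3,3)(W) — all W, so L
(8,4): →(6,4)(W), (4,4)(W), (8,0)(W) — all W, so L
(8,5): →(6,5)(W), (4,5)(W), (8,1)(W), (8,0)(W) — all W, so L
(8,6): →(6,6)(W), (4,6)(W), (8,2)(W), (8,1)(W) — all W, so L
Every other cell has at least one move into one of the L cells above, so it is W.
(3,0): the move to (1,0) reaches an L cell, so W
(8,6): one of the L cells justified above, so L
(6,1): one of the L cells justified above, so L

(3,0): W, (8,6): L, (6,1): L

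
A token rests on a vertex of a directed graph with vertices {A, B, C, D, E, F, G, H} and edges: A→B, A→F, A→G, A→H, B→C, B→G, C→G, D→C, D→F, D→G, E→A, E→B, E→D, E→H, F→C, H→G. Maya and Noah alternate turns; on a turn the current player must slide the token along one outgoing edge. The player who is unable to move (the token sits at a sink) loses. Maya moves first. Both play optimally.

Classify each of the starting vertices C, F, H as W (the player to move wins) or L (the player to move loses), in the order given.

Work bottom-up. With no move the player to move loses. Otherwise the position is W if at least one move leads to an L position for the opponent, and L if every move leads to a W.
Every edge goes from a vertex to one that appears earlier in the order G, C, B, F, H, A, D, E, so processing vertices in that order labels each vertex after all of its successors.
G: no outgoing edge → L
C: →G(L), so W
B: →G(L), so W
F: →C(W) only, which is W, so L
H: →G(L), so W
A: →F(L), so W
D: →F(L), so W
E: →D(W), A(W), H(W), B(W) — all W, so L

C: W, F: L, H: W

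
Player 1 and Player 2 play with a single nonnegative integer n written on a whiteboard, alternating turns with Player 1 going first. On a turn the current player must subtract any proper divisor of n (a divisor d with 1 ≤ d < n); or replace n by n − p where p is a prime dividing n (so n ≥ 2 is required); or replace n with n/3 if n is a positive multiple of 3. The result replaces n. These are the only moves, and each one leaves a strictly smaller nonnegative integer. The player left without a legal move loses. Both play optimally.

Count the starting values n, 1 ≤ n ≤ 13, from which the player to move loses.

Work bottom-up. With no move the player to move loses. Otherwise the position is W if at least one move leads to an L position for the opponent, and L if every move leads to a W.
n=0: no move → L
n=1: no move → L
n=2: →0(L), so W
n=3: →0(L), so W
n=4: →2(W), 3(W) — all W, so L
n=5: →0(L), so W
n=6: →4(L), so W
n=7: →0(L), so W
n=8: →4(L), so W
n=9: →3(W), 6(W), 8(W) — all W, so L
n=10: →9(L), so W
n=11: →0(L), so W
n=12: →4(L), so W
n=13: →0(L), so W
L entries with 1 ≤ n ≤ 13 (n=0 is outside the asked range and is not counted): n = 1, 4, 9; that makes 3.

3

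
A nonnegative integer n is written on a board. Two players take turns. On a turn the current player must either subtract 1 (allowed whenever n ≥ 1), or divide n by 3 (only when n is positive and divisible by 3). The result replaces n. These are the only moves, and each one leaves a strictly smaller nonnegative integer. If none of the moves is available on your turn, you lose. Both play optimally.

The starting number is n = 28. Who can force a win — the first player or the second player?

The second player wins.

Label each position W (a win for the player to move) or L (a loss). A position with no legal move is L; any other position is W exactly when some move reaches an L, and L when every move reaches a W.
n=0: no move → L
n=1: W (go to 0, an L position)
n=2: L (sole option 1(W) is W)
n=3: W (go to 2, an L position)
n=4: L (sole option 3(W) is W)
n=5: W (go to 4, an L position)
n=6: W (go to 2, an L position)
n=7: L (sole option 6(W) is W)
n=8: W (go to 7, an L position)
n=9: L (options 3(W), 8(W) are all W)
n=10: W (go to 9, an L position)
n=11: L (sole option 10(W) is W)
n=12: W (go to 4, an L position)
n=13: L (sole option 12(W) is W)
n=14: W (go to 13, an L position)
n=15: L (options 5(W), 14(W) are all W)
n=16: W (go to 15, an L position)
n=17: L (sole option 16(W) is W)
n=18: W (go to 17, an L position)
n=19: L (sole option 18(W) is W)
n=20: W (go to 19, an L position)
n=21: W (go to 7, an L position)
n=22: L (sole option 21(W) is W)
n=23: W (go to 22, an L position)
n=24: L (options 8(W), 23(W) are all W)
n=25: W (go to 24, an L position)
n=26: L (sole option 25(W) is W)
n=27: W (go to 9, an L position)
n=28: L (sole option 27(W) is W)
The starting position 28 is L: whatever the player to move does, the opponent receives a W position.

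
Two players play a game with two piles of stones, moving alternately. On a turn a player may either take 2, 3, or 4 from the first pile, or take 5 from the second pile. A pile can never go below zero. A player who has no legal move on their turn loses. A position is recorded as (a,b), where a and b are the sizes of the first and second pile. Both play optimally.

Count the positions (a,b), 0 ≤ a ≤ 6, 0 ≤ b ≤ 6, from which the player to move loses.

Use the standard recursion: the mover loses at a terminal position; elsewhere, the mover wins exactly when some move hands the opponent an L position.
Every move lowers a or b (never raises either), so fill the grid row by row in increasing a, and left to right within a row: each cell's successors are then already labelled.
      b=0  b=1  b=2  b=3  b=4  b=5  b=6
a=0:    L    L    L    L    L    W    W
a=1:    L    L    L    L    L    W    W
a=2:    W    W    W    W    W    L    L
a=3:    W    W    W    W    W    L    L
a=4:    W    W    W    W    W    W    W
a=5:    W    W    W    W    W    W    W
a=6:    L    L    L    L    L    W    W
Cells with no legal move (terminal, hence L): (0,0), (0,1), (0,2), (0,3), (0,4), (1,0), (1,1), (1,2), (1,3), (1,4).
The remaining L cells, each justified by listing all of its moves:
(2,5): only reaches (0,5)(W), (2,0)(W), all W → L
(2,6): only reaches (0,6)(W), (2,1)(W), all W → L
(3,5): only reaches (1,5)(W), (0,5)(W), (3,0)(W), all W → L
(3,6): only reaches (1,6)(W), (0,6)(W), (3,1)(W), all W → L
(6,0): only reaches (4,0)(W), (3,0)(W), (2,0)(W), all W → L
(6,1): only reaches (4,1)(W), (3,1)(W), (2,1)(W), all W → L
(6,2): only reaches (4,2)(W), (3,2)(W), (2,2)(W), all W → L
(6,3): only reaches (4,3)(W), (3,3)(W), (2,3)(W), all W → L
(6,4): only reaches (4,4)(W), (3,4)(W), (2,4)(W), all W → L
Every other cell has at least one move into one of the L cells above, so it is W.
L cells per row: a=0: 5, a=1: 5, a=2: 2, a=3: 2, a=4: 0, a=5: 0, a=6: 5; total 19.

19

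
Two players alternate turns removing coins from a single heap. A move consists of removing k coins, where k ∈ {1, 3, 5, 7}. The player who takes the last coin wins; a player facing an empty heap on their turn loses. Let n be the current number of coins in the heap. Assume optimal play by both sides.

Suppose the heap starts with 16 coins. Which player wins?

The second player wins.

Compute win/loss labels from the base case upward. A position with no move is L. Any other position is W if it can reach an L in one move, else L.
n=0: no move → L
n=1: W (go to 0, an L position)
n=2: L (sole option 1(W) is W)
n=3: W (go to 2, an L position)
n=4: L (options 3(W), 1(W) are all W)
n=5: W (go to 4, an L position)
n=6: L (options 5(W), 3(W), 1(W) are all W)
n=7: W (go to 6, an L position)
n=8: L (options 7(W), 5(W), 3(W), 1(W) are all W)
n=9: W (go to 8, an L position)
n=10: L (options 9(W), 7(W), 5(W), 3(W) are all W)
n=11: W (go to 10, an L position)
n=12: L (options 11(W), 9(W), 7(W), 5(W) are all W)
n=13: W (go to 12, an L position)
n=14: L (options 13(W), 11(W), 9(W), 7(W) are all W)
n=15: W (go to 14, an L position)
n=16: L (options 15(W), 13(W), 11(W), 9(W) are all W)
The starting position 16 is L: whatever the player to move does, the opponent receives a W position.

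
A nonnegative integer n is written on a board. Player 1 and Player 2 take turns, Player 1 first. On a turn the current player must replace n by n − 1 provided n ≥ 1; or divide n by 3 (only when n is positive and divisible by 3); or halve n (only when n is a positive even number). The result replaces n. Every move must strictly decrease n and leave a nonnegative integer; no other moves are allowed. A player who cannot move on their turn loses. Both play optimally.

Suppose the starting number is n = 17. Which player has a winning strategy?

Use the standard recursion: the mover loses at a terminal position; elsewhere, the mover wins exactly when some move hands the opponent an L position.
n=0: no move → L
n=1: reaches L-position 0 → W
n=2: only reaches 1(W), which is W → L
n=3: reaches L-position 2 → W
n=4: reaches L-position 2 → W
n=5: only reaches 4(W), which is W → L
n=6: reaches L-position 2 → W
n=7: only reaches 6(W), which is W → L
n=8: reaches L-position 7 → W
n=9: only reaches 3(W), 8(W), all W → L
n=10: reaches L-position 5 → W
n=11: only reaches 10(W), which is W → L
n=12: reaches L-position 11 → W
n=13: only reaches 12(W), which is W → L
n=14: reaches L-position 7 → W
n=15: reaches L-position 5 → W
n=16: only reaches 8(W), 15(W), all W → L
n=17: reaches L-position 16 → W
From 17 Player 1 can move to 16, reaching an L position.

Player 1 wins.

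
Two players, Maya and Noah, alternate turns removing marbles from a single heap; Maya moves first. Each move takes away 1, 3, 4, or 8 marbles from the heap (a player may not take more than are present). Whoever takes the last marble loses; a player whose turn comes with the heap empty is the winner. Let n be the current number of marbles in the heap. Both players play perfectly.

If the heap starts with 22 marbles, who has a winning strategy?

Noah wins.

Compute win/loss labels from the base case upward. A position with no move is W. Any other position is W if it can reach an L in one move, else L.
n=0: no move; the opponent has just taken the last marble and therefore loses → W
n=1: only reaches 0(W), which is W → L
n=2: reaches L-position 1 → W
n=3: only reaches 2(W), 0(W), all W → L
n=4: reaches L-position 3 → W
n=5: reaches L-position 1 → W
n=6: reaches L-position 3 → W
n=7: reaches L-position 3 → W
n=8: only reaches 7(W), 5(W), 4(W), 0(W), all W → L
n=9: reaches L-position 8 → W
n=10: only reaches 9(W), 7(W), 6(W), 2(W), all W → L
n=11: reaches L-position 10 → W
n=12: reaches L-position 8 → W
n=13: reaches L-position 10 → W
n=14: reaches L-position 10 → W
n=15: only reaches 14(W), 12(W), 11(W), 7(W), all W → L
n=16: reaches L-position 15 → W
n=17: only reaches 16(W), 14(W), 13(W), 9(W), all W → L
n=18: reaches L-position 17 → W
n=19: reaches L-position 15 → W
n=20: reaches L-position 17 → W
n=21: reaches L-position 17 → W
n=22: only reaches 21(W), 19(W), 18(W), 14(W), all W → L
Every move from 22 reaches a W position, so the mover loses.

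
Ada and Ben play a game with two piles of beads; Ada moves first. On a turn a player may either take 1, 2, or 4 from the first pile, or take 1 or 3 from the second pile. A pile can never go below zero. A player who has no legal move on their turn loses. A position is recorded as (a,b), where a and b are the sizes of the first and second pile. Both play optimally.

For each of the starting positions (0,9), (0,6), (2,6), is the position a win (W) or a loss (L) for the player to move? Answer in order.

Compute win/loss labels from the base case upward. A position with no move is L. Any other position is W if it can reach an L in one move, else L.
No move ever increases a pile, so every position that can arise here has a ≤ 2 and b ≤ 9; it is enough to label the cells with 0 ≤ a ≤ 2 and 0 ≤ b ≤ 9.
Every move lowers a or b (never raises either), so fill the grid row by row in increasing a, and left to right within a row: each cell's successors are then already labelled.
      b=0  b=1  b=2  b=3  b=4  b=5  b=6  b=7  b=8  b=9
a=0:    L    W    L    W    L    W    L    W    L    W
a=1:    W    L    W    L    W    L    W    L    W    L
a=2:    W    W    W    W    W    W    W    W    W    W
Cells with no legal move (terminal, hence L): (0,0).
The remaining L cells, each justified by listing all of its moves:
(0,2): the only move is to (0,1)(W), a W ⇒ L
(0,4): moves to (0,3)(W), (0,1)(W); every one is W ⇒ L
(0,6): moves to (0,5)(W), (0,3)(W); every one is W ⇒ L
(0,8): moves to (0,7)(W), (0,5)(W); every one is W ⇒ L
(1,1): moves to (0,1)(W), (1,0)(W); every one is W ⇒ L
(1,3): moves to (0,3)(W), (1,2)(W), (1,0)(W); every one is W ⇒ L
(1,5): moves to (0,5)(W), (1,4)(W), (1,2)(W); every one is W ⇒ L
(1,7): moves to (0,7)(W), (1,6)(W), (1,4)(W); every one is W ⇒ L
(1,9): moves to (0,9)(W), (1,8)(W), (1,6)(W); every one is W ⇒ L
Every other cell has at least one move into one of the L cells above, so it is W.
(0,9): the move to (0,8) reaches an L cell, so W
(0,6): one of the L cells justified above, so L
(2,6): the move to (0,6) reaches an L cell, so W

(0,9): W, (0,6): L, (2,6): W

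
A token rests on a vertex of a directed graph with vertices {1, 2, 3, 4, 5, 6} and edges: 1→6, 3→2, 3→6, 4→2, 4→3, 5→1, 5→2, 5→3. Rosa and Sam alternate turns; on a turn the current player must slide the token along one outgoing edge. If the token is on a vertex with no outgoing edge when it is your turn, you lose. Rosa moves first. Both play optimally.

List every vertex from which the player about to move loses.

2, 6

Label each position W (a win for the player to move) or L (a loss). A position with no legal move is L; any other position is W exactly when some move reaches an L, and L when every move reaches a W.
Every edge goes from a vertex to one that appears earlier in the order 6, 2, 3, 4, 1, 5, so processing vertices in that order labels each vertex after all of its successors.
6: no outgoing edge → L
2: no outgoing edge → L
3: reaches L-position 2 → W
4: reaches L-position 2 → W
1: reaches L-position 6 → W
5: reaches L-position 2 → W
Reading off the rows marked L gives the requested list; there are 2 such vertices.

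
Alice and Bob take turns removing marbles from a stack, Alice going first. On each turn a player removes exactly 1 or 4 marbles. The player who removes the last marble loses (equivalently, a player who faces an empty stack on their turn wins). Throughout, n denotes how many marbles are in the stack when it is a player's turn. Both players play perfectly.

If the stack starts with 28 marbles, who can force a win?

Classify positions by backward induction: terminal positions (no move available) are W. From any other position, the mover wins iff some move reaches an L.
n=0: no move; the opponent has just taken the last marble and therefore loses → W
n=1: →0(W) only, which is W, so L
n=2: →1(L), so W
n=3: →2(W) only, which is W, so L
n=4: →3(L), so W
n=5: →1(L), so W
n=6: →5(W), 2(W) — all W, so L
n=7: →6(L), so W
n=8: →7(W), 4(W) — all W, so L
n=9: →8(L), so W
n=10: →6(L), so W
n=11: →10(W), 7(W) — all W, so L
n=12: →11(L), so W
n=13: →12(W), 9(W) — all W, so L
n=14: →13(L), so W
n=15: →11(L), so W
n=16: →15(W), 12(W) — all W, so L
n=17: →16(L), so W
n=18: →17(W), 14(W) — all W, so L
n=19: →18(L), so W
n=20: →16(L), so W
n=21: →20(W), 17(W) — all W, so L
n=22: →21(L), so W
n=23: →22(W), 19(W) — all W, so L
n=24: →23(L), so W
n=25: →21(L), so W
n=26: →25(W), 22(W) — all W, so L
n=27: →26(L), so W
n=28: →27(W), 24(W) — all W, so L
Every move from 28 reaches a W position, so the mover loses.

Bob wins.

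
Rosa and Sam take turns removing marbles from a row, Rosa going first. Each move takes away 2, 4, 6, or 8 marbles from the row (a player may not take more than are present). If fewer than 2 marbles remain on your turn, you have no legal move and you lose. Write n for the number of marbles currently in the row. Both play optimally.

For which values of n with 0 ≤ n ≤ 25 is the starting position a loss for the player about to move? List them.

0, 1, 10, 11, 20, 21

Use the standard recursion: the mover loses at a terminal position; elsewhere, the mover wins exactly when some move hands the opponent an L position.
n=0: no move → L
n=1: no move → L
n=2: reaches L-position 0 → W
n=3: reaches L-position 1 → W
n=4: reaches L-position 0 → W
n=5: reaches L-position 1 → W
n=6: reaches L-position 0 → W
n=7: reaches L-position 1 → W
n=8: reaches L-position 0 → W
n=9: reaches L-position 1 → W
n=10: only reaches 8(W), 6(W), 4(W), 2(W), all W → L
n=11: only reaches 9(W), 7(W), 5(W), 3(W), all W → L
n=12: reaches L-position 10 → W
n=13: reaches L-position 11 → W
n=14: reaches L-position 10 → W
n=15: reaches L-position 11 → W
n=16: reaches L-position 10 → W
n=17: reaches L-position 11 → W
n=18: reaches L-position 10 → W
n=19: reaches L-position 11 → W
n=20: only reaches 18(W), 16(W), 14(W), 12(W), all W → L
n=21: only reaches 19(W), 17(W), 15(W), 13(W), all W → L
n=22: reaches L-position 20 → W
n=23: reaches L-position 21 → W
n=24: reaches L-position 20 → W
n=25: reaches L-position 21 → W
Reading off the rows marked L gives the requested list; there are 6 such values of n.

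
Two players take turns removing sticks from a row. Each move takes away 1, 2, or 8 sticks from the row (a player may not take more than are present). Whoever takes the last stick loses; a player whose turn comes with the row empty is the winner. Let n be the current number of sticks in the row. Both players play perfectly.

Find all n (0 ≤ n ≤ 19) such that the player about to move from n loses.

Positions with no move are W. A position that does have a move is losing for the player to move precisely when every available move leads to a winning position for the opponent. Fill in the labels:
n=0: no move; the opponent has just taken the last stick and therefore loses → W
n=1: the only move is to 0(W), a W ⇒ L
n=2: can move to 1, which is L ⇒ W
n=3: can move to 1, which is L ⇒ W
n=4: moves to 3(W), 2(W); every one is W ⇒ L
n=5: can move to 4, which is L ⇒ W
n=6: can move to 4, which is L ⇒ W
n=7: moves to 6(W), 5(W); every one is W ⇒ L
n=8: can move to 7, which is L ⇒ W
n=9: can move to 7, which is L ⇒ W
n=10: moves to 9(W), 8(W), 2(W); every one is W ⇒ L
n=11: can move to 10, which is L ⇒ W
n=12: can move to 10, which is L ⇒ W
n=13: moves to 12(W), 11(W), 5(W); every one is W ⇒ L
n=14: can move to 13, which is L ⇒ W
n=15: can move to 13, which is L ⇒ W
n=16: moves to 15(W), 14(W), 8(W); every one is W ⇒ L
n=17: can move to 16, which is L ⇒ W
n=18: can move to 16, which is L ⇒ W
n=19: moves to 18(W), 17(W), 11(W); every one is W ⇒ L
Reading off the rows marked L gives the requested list; there are 7 such values of n.

1, 4, 7, 10, 13, 16, 19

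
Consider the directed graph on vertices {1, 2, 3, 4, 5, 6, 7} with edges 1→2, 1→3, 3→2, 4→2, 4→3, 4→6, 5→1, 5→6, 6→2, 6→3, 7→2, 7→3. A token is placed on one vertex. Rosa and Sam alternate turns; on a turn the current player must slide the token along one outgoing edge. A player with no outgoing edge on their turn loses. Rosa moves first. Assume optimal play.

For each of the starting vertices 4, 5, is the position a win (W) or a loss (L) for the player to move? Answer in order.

Work bottom-up. With no move the player to move loses. Otherwise the position is W if at least one move leads to an L position for the opponent, and L if every move leads to a W.
Every edge goes from a vertex to one that appears earlier in the order 2, 3, 7, 1, 6, 5, 4, so processing vertices in that order labels each vertex after all of its successors.
2: no outgoing edge → L
3: W (go to 2, an L position)
7: W (go to 2, an L position)
1: W (go to 2, an L position)
6: W (go to 2, an L position)
5: L (options 6(W), 1(W) are all W)
4: W (go to 2, an L position)

4: W, 5: L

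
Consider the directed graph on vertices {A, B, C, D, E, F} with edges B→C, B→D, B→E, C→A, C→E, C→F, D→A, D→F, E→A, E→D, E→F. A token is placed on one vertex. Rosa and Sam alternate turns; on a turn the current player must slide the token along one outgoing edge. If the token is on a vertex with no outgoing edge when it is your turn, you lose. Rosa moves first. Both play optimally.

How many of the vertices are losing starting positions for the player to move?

3

Work bottom-up. With no move the player to move loses. Otherwise the position is W if at least one move leads to an L position for the opponent, and L if every move leads to a W.
Every edge goes from a vertex to one that appears earlier in the order F, A, D, E, C, B, so processing vertices in that order labels each vertex after all of its successors.
F: no outgoing edge → L
A: no outgoing edge → L
D: reaches L-position A → W
E: reaches L-position A → W
C: reaches L-position A → W
B: only reaches C(W), E(W), D(W), all W → L
The L vertices are A, B, F; that is 3 in all.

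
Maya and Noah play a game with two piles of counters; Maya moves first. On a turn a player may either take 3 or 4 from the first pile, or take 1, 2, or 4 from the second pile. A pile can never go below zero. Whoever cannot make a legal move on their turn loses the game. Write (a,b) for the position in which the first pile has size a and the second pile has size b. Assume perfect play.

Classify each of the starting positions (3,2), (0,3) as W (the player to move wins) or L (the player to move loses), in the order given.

Classify positions by backward induction: terminal positions (no move available) are L. From any other position, the mover wins iff some move reaches an L.
No move ever increases a pile, so every position that can arise here has a ≤ 3 and b ≤ 3; it is enough to label the cells with 0 ≤ a ≤ 3 and 0 ≤ b ≤ 3.
Every move lowers a or b (never raises either), so fill the grid row by row in increasing a, and left to right within a row: each cell's successors are then already labelled.
      b=0  b=1  b=2  b=3
a=0:    L    W    W    L
a=1:    L    W    W    L
a=2:    L    W    W    L
a=3:    W    L    W    W
Cells with no legal move (terminal, hence L): (0,0), (1,0), (2,0).
The remaining L cells, each justified by listing all of its moves:
(0,3): →(0,2)(W), (0,1)(W) — all W, so L
(1,3): →(1,2)(W), (1,1)(W) — all W, so L
(2,3): →(2,2)(W), (2,1)(W) — all W, so L
(3,1): →(0,1)(W), (3,0)(W) — all W, so L
Every other cell has at least one move into one of the L cells above, so it is W.
(3,2): the move to (3,1) reaches an L cell, so W
(0,3): one of the L cells justified above, so L

(3,2): W, (0,3): L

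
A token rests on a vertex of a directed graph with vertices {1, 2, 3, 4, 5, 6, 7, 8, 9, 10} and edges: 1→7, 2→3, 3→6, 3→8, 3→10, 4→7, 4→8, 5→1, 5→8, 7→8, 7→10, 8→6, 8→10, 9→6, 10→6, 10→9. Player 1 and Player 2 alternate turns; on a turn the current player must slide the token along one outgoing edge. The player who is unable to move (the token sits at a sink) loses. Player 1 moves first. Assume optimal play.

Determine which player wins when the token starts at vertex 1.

Player 1 wins.

Build the W/L table. Terminal = L. A non-terminal position is W if it has a move to some L; otherwise it is L.
Every edge goes from a vertex to one that appears earlier in the order 6, 9, 10, 8, 7, 3, 1, 2, 4, 5, so processing vertices in that order labels each vertex after all of its successors.
6: no outgoing edge → L
9: W (go to 6, an L position)
10: W (go to 6, an L position)
8: W (go to 6, an L position)
7: L (options 8(W), 10(W) are all W)
3: W (go to 6, an L position)
1: W (go to 7, an L position)
2: L (sole option 3(W) is W)
4: W (go to 7, an L position)
5: L (options 1(W), 8(W) are all W)
The starting position 1 is W: Player 1 should move to 7, handing over an L position.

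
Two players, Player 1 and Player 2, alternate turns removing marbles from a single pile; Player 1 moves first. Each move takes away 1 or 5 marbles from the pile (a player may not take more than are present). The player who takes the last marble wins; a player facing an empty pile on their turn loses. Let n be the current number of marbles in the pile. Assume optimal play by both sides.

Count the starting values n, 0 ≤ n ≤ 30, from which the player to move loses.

16

Classify positions by backward induction: terminal positions (no move available) are L. From any other position, the mover wins iff some move reaches an L.
n=0: no move → L
n=1: W (go to 0, an L position)
n=2: L (sole option 1(W) is W)
n=3: W (go to 2, an L position)
n=4: L (sole option 3(W) is W)
n=5: W (go to 4, an L position)
n=6: L (options 5(W), 1(W) are all W)
n=7: W (go to 6, an L position)
n=8: L (options 7(W), 3(W) are all W)
n=9: W (go to 8, an L position)
n=10: L (options 9(W), 5(W) are all W)
n=11: W (go to 10, an L position)
n=12: L (options 11(W), 7(W) are all W)
n=13: W (go to 12, an L position)
n=14: L (options 13(W), 9(W) are all W)
n=15: W (go to 14, an L position)
n=16: L (options 15(W), 11(W) are all W)
n=17: W (go to 16, an L position)
n=18: L (options 17(W), 13(W) are all W)
n=19: W (go to 18, an L position)
n=20: L (options 19(W), 15(W) are all W)
n=21: W (go to 20, an L position)
n=22: L (options 21(W), 17(W) are all W)
n=23: W (go to 22, an L position)
n=24: L (options 23(W), 19(W) are all W)
n=25: W (go to 24, an L position)
n=26: L (options 25(W), 21(W) are all W)
n=27: W (go to 26, an L position)
n=28: L (options 27(W), 23(W) are all W)
n=29: W (go to 28, an L position)
n=30: L (options 29(W), 25(W) are all W)
L entries with 0 ≤ n ≤ 30: n = 0, 2, 4, 6, 8, 10, 12, 14, 16, 18, 20, 22, 24, 26, 28, 30; that makes 16.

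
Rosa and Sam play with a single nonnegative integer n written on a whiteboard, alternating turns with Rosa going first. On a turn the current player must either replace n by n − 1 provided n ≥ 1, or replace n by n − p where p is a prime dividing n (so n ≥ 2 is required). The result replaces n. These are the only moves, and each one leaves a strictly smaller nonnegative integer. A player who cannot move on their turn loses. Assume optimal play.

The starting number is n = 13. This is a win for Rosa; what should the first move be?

Build the W/L table. Terminal = L. A non-terminal position is W if it has a move to some L; otherwise it is L.
n=0: no move → L
n=1: can move to 0, which is L ⇒ W
n=2: can move to 0, which is L ⇒ W
n=3: can move to 0, which is L ⇒ W
n=4: moves to 2(W), 3(W); every one is W ⇒ L
n=5: can move to 0, which is L ⇒ W
n=6: can move to 4, which is L ⇒ W
n=7: can move to 0, which is L ⇒ W
n=8: moves to 6(W), 7(W); every one is W ⇒ L
n=9: can move to 8, which is L ⇒ W
n=10: can move to 8, which is L ⇒ W
n=11: can move to 0, which is L ⇒ W
n=12: moves to 9(W), 10(W), 11(W); every one is W ⇒ L
n=13: can move to 0, which is L ⇒ W
From 13, the L positions reachable in one move are: 0, 12. Any move reaching one of these is winning.

Move to 0.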